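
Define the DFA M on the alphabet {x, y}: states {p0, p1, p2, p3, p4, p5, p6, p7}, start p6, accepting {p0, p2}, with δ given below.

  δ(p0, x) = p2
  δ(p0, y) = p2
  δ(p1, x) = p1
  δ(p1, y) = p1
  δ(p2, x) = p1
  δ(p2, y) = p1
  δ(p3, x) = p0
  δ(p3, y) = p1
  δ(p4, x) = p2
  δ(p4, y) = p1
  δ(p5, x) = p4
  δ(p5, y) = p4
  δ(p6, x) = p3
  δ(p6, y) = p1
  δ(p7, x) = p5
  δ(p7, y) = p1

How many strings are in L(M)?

3

The useful subgraph on states {p0, p2, p3, p6} is acyclic, so L(M) is finite; the longest accepting path visits 4 useful states, giving maximum string length 3.
Counting accepting paths from p6 by length: 1 of length 2, 2 of length 3. Total 3.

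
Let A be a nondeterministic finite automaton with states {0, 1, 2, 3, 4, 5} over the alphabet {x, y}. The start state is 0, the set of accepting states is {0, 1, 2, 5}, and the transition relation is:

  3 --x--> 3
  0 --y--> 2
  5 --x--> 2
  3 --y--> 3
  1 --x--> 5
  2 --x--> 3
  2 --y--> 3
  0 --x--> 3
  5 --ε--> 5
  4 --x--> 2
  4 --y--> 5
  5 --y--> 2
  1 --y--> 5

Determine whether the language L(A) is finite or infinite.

The useful states (reachable from 0 and able to reach an accepting state) are {0, 2}.
Restricted to these states the transition graph has no cycle, so every accepting path has bounded length and L is finite.

finite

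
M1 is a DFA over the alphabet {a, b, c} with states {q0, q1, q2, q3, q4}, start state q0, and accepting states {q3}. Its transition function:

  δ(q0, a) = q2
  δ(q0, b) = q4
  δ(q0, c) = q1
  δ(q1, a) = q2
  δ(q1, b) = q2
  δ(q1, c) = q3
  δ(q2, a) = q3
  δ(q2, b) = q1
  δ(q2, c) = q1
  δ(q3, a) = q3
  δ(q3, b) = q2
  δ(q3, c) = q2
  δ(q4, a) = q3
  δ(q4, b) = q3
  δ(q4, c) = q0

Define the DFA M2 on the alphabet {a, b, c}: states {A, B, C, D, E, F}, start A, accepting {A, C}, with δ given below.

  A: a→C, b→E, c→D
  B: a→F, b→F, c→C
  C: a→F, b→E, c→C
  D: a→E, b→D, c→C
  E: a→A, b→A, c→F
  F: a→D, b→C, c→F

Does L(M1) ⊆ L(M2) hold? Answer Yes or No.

The string aa is in L(M1) but not in L(M2).
So L(M1) ⊄ L(M2).

No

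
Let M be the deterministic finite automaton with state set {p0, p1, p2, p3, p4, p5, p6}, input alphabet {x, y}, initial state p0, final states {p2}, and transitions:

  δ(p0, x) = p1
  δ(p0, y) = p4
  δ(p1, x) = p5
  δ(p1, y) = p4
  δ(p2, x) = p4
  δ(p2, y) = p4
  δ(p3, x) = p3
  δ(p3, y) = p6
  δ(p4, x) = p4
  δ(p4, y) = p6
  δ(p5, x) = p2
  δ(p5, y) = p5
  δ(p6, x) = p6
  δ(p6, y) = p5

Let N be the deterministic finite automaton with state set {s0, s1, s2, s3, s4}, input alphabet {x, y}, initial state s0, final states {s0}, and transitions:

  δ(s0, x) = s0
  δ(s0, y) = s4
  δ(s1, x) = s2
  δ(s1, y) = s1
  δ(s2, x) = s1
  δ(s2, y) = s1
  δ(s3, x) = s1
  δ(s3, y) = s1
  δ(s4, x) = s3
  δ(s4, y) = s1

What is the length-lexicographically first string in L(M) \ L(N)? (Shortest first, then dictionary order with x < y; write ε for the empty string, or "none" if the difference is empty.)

xxyx

The string xxyx is accepted by M but not by N.
No shorter string lies in the difference, and xxyx is the lexicographically first length-4 string in L(M) \ L(N).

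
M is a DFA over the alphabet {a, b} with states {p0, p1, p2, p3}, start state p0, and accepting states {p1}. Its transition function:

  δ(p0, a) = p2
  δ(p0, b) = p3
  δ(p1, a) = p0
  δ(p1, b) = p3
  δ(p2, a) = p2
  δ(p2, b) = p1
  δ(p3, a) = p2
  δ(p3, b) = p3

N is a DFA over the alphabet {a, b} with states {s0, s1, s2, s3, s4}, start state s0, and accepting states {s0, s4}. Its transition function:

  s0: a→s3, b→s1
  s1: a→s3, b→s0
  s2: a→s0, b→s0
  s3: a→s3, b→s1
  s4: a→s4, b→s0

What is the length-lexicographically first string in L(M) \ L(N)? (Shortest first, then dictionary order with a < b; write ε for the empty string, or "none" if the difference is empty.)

ab

The string ab is accepted by M but not by N.
No shorter string lies in the difference, and ab is the lexicographically first length-2 string in L(M) \ L(N).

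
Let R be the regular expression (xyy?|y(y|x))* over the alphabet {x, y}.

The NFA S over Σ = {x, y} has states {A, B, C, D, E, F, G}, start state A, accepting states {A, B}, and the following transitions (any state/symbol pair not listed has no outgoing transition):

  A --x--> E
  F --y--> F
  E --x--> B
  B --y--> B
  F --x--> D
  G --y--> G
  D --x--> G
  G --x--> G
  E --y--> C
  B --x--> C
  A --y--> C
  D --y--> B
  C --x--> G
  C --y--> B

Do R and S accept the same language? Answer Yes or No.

The string xy is accepted by R but rejected by S.
So L(R) ≠ L(S).

No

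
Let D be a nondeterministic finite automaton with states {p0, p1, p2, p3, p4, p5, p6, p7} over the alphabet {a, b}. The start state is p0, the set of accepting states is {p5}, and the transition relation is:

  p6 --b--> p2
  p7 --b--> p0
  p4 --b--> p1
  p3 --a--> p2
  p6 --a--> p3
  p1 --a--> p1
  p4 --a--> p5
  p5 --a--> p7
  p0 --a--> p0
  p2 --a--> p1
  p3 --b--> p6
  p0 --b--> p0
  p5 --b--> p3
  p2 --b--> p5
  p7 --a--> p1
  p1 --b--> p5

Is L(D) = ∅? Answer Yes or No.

Yes

The states reachable from the start state are {p0}.
None of the accepting states {p5} is reachable, so no string is accepted and L(D) = ∅.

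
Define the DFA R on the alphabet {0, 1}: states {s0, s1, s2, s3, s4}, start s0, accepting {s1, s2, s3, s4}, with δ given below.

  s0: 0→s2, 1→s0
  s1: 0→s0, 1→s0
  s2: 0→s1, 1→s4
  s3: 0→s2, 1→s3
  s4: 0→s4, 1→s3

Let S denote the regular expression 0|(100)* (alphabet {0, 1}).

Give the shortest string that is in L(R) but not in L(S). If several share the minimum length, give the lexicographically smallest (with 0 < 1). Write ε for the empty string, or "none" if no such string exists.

The string 00 is accepted by R but not by S.
No shorter string lies in the difference, and 00 is the lexicographically first length-2 string in L(R) \ L(S).

00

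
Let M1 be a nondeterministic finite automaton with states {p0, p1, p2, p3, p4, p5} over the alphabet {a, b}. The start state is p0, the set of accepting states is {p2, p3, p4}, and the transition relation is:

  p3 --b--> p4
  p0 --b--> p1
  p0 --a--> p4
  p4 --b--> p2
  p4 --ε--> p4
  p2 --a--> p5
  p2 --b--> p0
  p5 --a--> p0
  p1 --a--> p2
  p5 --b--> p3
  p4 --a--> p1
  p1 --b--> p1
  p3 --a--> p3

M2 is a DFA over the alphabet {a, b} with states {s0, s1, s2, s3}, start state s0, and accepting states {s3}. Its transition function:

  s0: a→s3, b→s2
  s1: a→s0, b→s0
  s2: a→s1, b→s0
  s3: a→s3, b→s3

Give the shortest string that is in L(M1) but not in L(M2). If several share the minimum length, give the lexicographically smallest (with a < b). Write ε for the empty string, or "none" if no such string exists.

ba

The string ba is accepted by M1 but not by M2.
No shorter string lies in the difference, and ba is the lexicographically first length-2 string in L(M1) \ L(M2).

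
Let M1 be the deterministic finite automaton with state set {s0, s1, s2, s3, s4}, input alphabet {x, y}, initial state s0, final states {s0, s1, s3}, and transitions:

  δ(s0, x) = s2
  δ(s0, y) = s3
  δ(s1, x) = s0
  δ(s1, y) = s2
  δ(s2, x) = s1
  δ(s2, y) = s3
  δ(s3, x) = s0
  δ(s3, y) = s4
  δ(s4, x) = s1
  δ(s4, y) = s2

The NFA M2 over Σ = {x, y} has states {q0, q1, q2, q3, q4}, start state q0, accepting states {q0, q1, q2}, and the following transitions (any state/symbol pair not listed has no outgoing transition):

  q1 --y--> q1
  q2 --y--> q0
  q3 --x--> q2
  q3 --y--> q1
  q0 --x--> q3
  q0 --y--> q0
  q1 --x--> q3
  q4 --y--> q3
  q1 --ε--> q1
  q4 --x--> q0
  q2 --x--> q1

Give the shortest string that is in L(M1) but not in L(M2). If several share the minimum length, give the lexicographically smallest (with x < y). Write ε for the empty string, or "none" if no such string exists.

The string yx is accepted by M1 but not by M2.
No shorter string lies in the difference, and yx is the lexicographically first length-2 string in L(M1) \ L(M2).

yx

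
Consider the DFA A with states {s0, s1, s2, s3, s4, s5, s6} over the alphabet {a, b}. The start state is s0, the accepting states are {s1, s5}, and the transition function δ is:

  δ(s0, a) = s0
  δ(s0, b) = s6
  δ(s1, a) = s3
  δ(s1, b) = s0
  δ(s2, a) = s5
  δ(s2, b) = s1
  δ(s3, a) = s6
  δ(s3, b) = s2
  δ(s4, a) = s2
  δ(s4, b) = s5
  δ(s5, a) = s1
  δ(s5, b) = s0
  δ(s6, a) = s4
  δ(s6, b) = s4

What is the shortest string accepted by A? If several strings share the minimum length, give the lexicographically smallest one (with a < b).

bab

A breadth-first search from s0 reaches an accepting state first via the path s0 → s6 → s4 → s5 on input bab.
No string of length < 3 is accepted (BFS exhausts all shorter strings without reaching an accepting state), and bab is the lexicographically least accepting string of length 3.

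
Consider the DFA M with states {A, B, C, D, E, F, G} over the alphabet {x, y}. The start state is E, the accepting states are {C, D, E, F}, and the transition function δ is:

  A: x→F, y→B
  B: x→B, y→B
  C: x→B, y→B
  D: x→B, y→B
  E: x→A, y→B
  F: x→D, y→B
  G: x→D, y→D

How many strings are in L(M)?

3

The useful subgraph on states {A, D, E, F} is acyclic, so L(M) is finite; the longest accepting path visits 4 useful states, giving maximum string length 3.
Counting accepting paths from E by length: 1 of length 0, 1 of length 2, 1 of length 3. Total 3.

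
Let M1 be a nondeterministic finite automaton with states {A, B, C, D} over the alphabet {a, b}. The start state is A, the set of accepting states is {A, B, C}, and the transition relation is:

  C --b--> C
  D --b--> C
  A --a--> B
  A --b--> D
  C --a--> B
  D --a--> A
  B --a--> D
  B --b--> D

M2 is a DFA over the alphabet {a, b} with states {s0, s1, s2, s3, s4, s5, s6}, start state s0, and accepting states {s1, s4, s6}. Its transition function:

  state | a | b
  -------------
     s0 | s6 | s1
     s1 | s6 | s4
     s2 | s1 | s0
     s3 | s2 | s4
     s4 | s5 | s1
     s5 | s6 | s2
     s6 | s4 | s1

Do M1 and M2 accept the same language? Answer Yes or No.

The empty string ε is accepted by M1 but rejected by M2.
So L(M1) ≠ L(M2).

No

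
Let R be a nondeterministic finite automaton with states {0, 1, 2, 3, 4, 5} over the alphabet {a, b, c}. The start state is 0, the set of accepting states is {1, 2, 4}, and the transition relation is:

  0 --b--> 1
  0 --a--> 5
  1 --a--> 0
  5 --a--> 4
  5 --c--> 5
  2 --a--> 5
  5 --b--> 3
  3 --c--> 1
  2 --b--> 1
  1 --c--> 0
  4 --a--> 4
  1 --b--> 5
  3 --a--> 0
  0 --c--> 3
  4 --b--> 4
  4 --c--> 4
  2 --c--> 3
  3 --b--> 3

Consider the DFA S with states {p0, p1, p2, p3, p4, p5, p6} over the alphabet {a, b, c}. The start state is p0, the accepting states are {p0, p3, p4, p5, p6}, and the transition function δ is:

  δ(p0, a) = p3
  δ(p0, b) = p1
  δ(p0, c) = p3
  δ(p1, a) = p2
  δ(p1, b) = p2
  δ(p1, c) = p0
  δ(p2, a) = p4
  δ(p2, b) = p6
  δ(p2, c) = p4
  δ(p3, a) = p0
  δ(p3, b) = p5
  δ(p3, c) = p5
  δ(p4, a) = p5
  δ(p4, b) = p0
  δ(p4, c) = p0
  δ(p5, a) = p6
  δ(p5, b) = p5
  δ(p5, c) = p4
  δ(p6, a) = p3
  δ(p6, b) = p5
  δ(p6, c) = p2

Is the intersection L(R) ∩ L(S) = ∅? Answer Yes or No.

The string aa is accepted by both R and S.
Hence L(R) ∩ L(S) ≠ ∅.

No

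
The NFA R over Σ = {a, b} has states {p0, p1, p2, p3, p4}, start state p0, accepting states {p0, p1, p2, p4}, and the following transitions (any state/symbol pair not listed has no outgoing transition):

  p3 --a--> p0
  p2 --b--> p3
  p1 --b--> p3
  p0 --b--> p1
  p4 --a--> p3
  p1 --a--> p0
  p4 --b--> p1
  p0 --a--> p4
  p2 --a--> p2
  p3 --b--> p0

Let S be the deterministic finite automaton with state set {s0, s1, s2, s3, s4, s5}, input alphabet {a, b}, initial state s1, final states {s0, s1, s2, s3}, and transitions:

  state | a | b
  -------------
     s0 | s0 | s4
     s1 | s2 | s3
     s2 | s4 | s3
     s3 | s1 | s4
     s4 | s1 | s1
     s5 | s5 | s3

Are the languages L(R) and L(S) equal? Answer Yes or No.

Exploring the product automaton R × S from the start pair (p0, s1), following both machines on each input symbol, reaches 4 state pairs: (p0, s1), (p4, s2), (p1, s3), (p3, s4).
R accepts in {p0, p1, p2, p4} and S accepts in {s0, s1, s2, s3}. In every reachable pair the two components are either both accepting — (p0, s1), (p4, s2), (p1, s3) — or both non-accepting, so no string is accepted by exactly one of the machines: L(R) \ L(S) and L(S) \ L(R) are both empty.
Hence every string is accepted by R iff it is accepted by S, and the two languages coincide.

Yes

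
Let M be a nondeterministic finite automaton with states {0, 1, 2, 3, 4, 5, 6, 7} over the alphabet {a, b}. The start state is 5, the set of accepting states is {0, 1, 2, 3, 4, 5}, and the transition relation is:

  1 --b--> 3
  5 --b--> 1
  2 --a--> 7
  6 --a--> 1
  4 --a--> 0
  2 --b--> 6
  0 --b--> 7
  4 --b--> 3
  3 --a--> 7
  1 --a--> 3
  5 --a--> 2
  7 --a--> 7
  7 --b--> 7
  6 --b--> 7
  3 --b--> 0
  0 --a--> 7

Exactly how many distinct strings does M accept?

The useful subgraph on states {0, 1, 2, 3, 5, 6} is acyclic, so L(M) is finite; the longest accepting path visits 6 useful states, giving maximum string length 5.
Counting accepting paths from 5 by length: 1 of length 0, 2 of length 1, 2 of length 2, 3 of length 3, 2 of length 4, 2 of length 5. Total 12.

12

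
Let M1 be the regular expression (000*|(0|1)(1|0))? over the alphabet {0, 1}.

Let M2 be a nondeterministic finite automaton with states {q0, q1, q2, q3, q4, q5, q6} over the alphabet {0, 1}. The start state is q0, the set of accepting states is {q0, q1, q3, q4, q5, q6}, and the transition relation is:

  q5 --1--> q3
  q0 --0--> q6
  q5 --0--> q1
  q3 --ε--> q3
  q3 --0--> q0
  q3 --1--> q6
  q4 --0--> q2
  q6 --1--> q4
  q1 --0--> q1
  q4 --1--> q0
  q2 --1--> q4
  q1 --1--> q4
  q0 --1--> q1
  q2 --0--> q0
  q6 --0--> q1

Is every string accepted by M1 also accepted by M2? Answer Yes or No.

Yes

Converting the expression M1 to a DFA (subset construction, then merging equivalent states) gives the minimal DFA with states {r0, r1, r2, r3, r4, r5}, start state r0, accepting states {r0, r3, r4} and transitions r0: 0→r1, 1→r2; r1: 0→r3, 1→r4; r2: 0→r4, 1→r4; r3: 0→r3, 1→r5; r4: 0→r5, 1→r5; r5: 0→r5, 1→r5.
Exploring the product automaton M1 × M2 from the start pair (r0, q0), following both machines on each input symbol, reaches 11 state pairs: (r0, q0), (r1, q6), (r2, q1), (r3, q1), (r4, q4), (r4, q1), (r5, q4), (r5, q2), (r5, q0), (r5, q1), (r5, q6).
M1 accepts in {r0, r3, r4} and M2 accepts in {q0, q1, q3, q4, q5, q6}. The reachable pairs whose M1-component is accepting are (r0, q0), (r3, q1), (r4, q4), (r4, q1); in each of them the M2-component is accepting too, so the product for L(M1) \ L(M2) (M1-component accepting, M2-component rejecting) has no reachable accepting pair and the difference is empty.
Hence every string in L(M1) is also in L(M2).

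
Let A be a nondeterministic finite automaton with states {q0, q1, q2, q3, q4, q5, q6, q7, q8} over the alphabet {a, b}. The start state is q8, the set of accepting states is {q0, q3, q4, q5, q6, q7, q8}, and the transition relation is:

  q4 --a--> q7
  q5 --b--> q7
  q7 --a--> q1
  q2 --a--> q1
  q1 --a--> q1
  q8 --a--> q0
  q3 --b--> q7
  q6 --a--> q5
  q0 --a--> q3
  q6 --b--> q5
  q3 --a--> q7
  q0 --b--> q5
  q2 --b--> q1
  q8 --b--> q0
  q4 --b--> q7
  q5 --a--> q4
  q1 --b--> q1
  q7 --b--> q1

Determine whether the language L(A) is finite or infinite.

finite

The useful states (reachable from q8 and able to reach an accepting state) are {q0, q3, q4, q5, q7, q8}.
Restricted to these states the transition graph has no cycle, so every accepting path has bounded length and L is finite.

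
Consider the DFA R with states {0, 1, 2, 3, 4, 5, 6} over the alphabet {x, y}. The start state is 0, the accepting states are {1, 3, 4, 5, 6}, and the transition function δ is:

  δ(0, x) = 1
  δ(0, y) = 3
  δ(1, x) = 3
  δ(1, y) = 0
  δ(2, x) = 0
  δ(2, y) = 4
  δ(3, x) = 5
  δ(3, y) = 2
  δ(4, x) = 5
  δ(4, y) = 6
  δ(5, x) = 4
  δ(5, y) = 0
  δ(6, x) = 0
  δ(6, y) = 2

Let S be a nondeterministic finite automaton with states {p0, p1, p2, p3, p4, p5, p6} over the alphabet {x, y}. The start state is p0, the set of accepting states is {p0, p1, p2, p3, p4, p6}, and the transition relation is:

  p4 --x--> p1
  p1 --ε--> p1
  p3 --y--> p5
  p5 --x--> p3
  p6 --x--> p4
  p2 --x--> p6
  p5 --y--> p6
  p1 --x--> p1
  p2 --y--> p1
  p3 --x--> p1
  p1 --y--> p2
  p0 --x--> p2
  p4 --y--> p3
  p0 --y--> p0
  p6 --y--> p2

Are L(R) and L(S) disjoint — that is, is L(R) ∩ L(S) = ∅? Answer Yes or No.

The string x is accepted by both R and S.
Hence L(R) ∩ L(S) ≠ ∅.

No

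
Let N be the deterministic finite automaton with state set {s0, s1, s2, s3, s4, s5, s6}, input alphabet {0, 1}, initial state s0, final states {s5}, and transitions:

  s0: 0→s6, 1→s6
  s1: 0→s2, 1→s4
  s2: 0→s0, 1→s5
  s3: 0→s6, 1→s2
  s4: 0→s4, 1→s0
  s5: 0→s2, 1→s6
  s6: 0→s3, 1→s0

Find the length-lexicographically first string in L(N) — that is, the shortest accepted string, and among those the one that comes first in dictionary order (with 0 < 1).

0011

A breadth-first search from s0 reaches an accepting state first via the path s0 → s6 → s3 → s2 → s5 on input 0011.
No string of length < 4 is accepted (BFS exhausts all shorter strings without reaching an accepting state), and 0011 is the lexicographically least accepting string of length 4.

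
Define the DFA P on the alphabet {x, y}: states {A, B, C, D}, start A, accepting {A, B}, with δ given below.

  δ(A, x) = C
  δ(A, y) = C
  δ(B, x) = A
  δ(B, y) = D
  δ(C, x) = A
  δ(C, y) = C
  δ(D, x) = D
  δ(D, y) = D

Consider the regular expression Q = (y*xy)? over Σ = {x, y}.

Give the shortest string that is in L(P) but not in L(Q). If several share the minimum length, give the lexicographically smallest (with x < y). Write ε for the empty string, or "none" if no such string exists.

The string xx is accepted by P but not by Q.
No shorter string lies in the difference, and xx is the lexicographically first length-2 string in L(P) \ L(Q).

xx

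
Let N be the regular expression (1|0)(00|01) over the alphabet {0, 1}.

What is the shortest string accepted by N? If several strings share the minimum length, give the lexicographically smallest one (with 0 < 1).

000

By inspection of the expression, no string of length less than 3 matches, and 000 is the lexicographically first match of length 3.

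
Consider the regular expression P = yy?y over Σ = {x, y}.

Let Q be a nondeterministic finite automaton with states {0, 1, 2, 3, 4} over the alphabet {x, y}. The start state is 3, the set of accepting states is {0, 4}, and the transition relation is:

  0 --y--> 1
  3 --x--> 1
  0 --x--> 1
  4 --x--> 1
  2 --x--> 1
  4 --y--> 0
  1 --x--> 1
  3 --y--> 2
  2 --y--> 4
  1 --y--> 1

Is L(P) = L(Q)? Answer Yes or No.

Converting the expression P to a DFA (subset construction, then merging equivalent states) gives the minimal DFA with states {p0, p1, p2, p3, p4}, start state p0, accepting states {p3, p4} and transitions p0: x→p1, y→p2; p1: x→p1, y→p1; p2: x→p1, y→p3; p3: x→p1, y→p4; p4: x→p1, y→p1.
Exploring the product automaton P × Q from the start pair (p0, 3), following both machines on each input symbol, reaches 5 state pairs: (p0, 3), (p1, 1), (p2, 2), (p3, 4), (p4, 0).
P accepts in {p3, p4} and Q accepts in {0, 4}. In every reachable pair the two components are either both accepting — (p3, 4), (p4, 0) — or both non-accepting, so no string is accepted by exactly one of the machines: L(P) \ L(Q) and L(Q) \ L(P) are both empty.
Hence every string is accepted by P iff it is accepted by Q, and the two languages coincide.

Yes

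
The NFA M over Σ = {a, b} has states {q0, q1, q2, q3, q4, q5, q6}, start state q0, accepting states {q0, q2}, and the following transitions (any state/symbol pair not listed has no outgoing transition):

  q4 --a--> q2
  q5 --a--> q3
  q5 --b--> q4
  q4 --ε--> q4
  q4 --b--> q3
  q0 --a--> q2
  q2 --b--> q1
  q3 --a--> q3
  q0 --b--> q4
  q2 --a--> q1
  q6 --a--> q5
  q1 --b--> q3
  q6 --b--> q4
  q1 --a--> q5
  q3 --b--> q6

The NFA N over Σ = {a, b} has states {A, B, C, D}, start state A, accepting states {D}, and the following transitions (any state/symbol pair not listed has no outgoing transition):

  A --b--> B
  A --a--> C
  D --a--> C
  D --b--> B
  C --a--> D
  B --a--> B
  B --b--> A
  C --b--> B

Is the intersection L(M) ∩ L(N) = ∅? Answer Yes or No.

Exploring the product automaton M × N from the start pair (q0, A), following both machines on each input symbol, reaches 16 state pairs: (q0, A), (q2, C), (q4, B), (q1, D), (q1, B), (q2, B), (q3, A), (q5, C), (q3, B), (q5, B), (q1, A), (q3, C), (q6, B), (q3, D), (q6, A), (q4, A).
M accepts in {q0, q2} and N accepts in {D}; no reachable pair has both components accepting, so no string drives both machines to acceptance simultaneously and L(M) ∩ L(N) = ∅.
So no string is accepted by both, and the intersection is empty.

Yes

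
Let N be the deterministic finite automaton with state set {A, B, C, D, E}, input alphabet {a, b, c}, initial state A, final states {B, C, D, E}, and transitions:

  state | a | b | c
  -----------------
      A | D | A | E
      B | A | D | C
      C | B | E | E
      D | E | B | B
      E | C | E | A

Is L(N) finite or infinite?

State A is reachable from the start and can reach an accepting state, and it lies on the cycle A → A.
Traversing that cycle any number of times yields accepted strings of unbounded length, so the language is infinite.

infinite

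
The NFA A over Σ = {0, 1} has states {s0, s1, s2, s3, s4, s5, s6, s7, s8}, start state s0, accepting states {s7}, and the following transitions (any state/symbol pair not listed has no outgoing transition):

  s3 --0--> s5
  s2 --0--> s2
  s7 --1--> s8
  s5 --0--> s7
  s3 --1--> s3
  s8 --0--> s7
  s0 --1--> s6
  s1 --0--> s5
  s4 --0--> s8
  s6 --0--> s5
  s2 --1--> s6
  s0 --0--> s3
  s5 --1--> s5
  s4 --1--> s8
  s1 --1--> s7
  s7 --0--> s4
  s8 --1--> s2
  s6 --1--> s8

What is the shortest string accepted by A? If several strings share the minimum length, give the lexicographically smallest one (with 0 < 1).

A breadth-first search from s0 reaches an accepting state first via the path s0 → s3 → s5 → s7 on input 000.
No string of length < 3 is accepted (BFS exhausts all shorter strings without reaching an accepting state), and 000 is the lexicographically least accepting string of length 3.

000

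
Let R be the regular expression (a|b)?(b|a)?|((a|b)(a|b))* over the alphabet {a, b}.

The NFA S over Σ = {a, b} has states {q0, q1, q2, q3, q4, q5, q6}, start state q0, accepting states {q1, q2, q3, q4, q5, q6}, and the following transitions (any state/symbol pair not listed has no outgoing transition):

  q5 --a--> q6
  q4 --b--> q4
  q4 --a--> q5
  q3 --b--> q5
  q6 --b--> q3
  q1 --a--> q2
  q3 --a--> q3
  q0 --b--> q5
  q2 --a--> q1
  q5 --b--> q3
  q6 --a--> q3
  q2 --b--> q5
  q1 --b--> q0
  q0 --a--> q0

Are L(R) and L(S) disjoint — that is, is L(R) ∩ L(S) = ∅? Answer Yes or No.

The string b is accepted by both R and S.
Hence L(R) ∩ L(S) ≠ ∅.

No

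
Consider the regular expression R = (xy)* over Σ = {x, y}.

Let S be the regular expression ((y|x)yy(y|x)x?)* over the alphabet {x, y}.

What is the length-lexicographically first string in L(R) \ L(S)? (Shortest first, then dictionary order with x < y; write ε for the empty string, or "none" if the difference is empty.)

The string xy is accepted by R but not by S.
No shorter string lies in the difference, and xy is the lexicographically first length-2 string in L(R) \ L(S).

xy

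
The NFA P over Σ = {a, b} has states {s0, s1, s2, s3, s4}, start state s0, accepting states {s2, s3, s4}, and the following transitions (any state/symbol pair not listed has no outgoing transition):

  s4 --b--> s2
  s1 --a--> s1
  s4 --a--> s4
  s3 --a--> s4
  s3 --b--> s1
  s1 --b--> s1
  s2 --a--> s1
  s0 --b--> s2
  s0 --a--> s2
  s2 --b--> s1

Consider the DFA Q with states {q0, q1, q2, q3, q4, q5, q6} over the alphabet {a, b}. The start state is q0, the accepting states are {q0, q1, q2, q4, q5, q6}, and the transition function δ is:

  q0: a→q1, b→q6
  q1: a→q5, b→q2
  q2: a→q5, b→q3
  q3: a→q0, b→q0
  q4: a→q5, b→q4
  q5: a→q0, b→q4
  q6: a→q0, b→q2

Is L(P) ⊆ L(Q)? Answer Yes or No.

Yes

Exploring the product automaton P × Q from the start pair (s0, q0), following both machines on each input symbol, reaches 10 state pairs: (s0, q0), (s2, q1), (s2, q6), (s1, q5), (s1, q2), (s1, q0), (s1, q4), (s1, q3), (s1, q1), (s1, q6).
P accepts in {s2, s3, s4} and Q accepts in {q0, q1, q2, q4, q5, q6}. The reachable pairs whose P-component is accepting are (s2, q1), (s2, q6); in each of them the Q-component is accepting too, so the product for L(P) \ L(Q) (P-component accepting, Q-component rejecting) has no reachable accepting pair and the difference is empty.
Hence every string in L(P) is also in L(Q).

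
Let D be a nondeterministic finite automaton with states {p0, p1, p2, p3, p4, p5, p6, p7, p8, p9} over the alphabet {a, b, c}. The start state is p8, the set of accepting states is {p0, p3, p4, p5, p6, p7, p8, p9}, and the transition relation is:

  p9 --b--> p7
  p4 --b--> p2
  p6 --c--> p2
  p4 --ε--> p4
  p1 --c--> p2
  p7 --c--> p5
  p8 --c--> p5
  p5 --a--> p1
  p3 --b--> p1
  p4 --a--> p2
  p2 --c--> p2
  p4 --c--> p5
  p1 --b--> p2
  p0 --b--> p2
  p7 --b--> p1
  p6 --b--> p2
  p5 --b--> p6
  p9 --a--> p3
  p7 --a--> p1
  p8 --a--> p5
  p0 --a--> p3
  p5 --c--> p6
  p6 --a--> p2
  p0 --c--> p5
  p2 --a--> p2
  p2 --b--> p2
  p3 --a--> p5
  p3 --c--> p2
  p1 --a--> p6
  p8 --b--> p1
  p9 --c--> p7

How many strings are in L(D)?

10

The useful subgraph on states {p1, p5, p6, p8} is acyclic, so L(D) is finite; the longest accepting path visits 4 useful states, giving maximum string length 3.
Counting accepting paths from p8 by length: 1 of length 0, 2 of length 1, 5 of length 2, 2 of length 3. Total 10.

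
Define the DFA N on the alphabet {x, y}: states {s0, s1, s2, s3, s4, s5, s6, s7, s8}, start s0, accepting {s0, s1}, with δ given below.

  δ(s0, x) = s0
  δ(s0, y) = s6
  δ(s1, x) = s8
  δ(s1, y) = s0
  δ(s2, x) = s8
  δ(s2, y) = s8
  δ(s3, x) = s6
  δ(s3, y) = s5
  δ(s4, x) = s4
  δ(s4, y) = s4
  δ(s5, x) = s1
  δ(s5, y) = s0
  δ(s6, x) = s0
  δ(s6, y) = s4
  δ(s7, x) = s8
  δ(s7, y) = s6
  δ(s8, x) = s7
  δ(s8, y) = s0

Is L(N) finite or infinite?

State s0 is reachable from the start and can reach an accepting state, and it lies on the cycle s0 → s0.
Traversing that cycle any number of times yields accepted strings of unbounded length, so the language is infinite.

infinite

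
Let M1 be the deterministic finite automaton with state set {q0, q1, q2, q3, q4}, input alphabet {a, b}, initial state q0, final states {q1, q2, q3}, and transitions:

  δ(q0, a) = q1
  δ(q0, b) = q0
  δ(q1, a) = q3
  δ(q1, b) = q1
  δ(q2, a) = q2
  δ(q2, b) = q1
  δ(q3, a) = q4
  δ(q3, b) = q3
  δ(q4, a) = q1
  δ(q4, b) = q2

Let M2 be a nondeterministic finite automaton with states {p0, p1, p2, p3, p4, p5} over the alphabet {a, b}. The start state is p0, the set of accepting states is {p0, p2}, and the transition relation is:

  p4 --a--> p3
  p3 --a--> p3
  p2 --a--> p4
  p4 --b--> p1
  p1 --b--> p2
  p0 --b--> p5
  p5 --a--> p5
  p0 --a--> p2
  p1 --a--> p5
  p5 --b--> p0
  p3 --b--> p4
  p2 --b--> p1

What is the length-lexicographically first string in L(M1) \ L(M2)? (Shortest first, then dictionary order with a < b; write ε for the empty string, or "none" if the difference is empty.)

The string aa is accepted by M1 but not by M2.
No shorter string lies in the difference, and aa is the lexicographically first length-2 string in L(M1) \ L(M2).

aa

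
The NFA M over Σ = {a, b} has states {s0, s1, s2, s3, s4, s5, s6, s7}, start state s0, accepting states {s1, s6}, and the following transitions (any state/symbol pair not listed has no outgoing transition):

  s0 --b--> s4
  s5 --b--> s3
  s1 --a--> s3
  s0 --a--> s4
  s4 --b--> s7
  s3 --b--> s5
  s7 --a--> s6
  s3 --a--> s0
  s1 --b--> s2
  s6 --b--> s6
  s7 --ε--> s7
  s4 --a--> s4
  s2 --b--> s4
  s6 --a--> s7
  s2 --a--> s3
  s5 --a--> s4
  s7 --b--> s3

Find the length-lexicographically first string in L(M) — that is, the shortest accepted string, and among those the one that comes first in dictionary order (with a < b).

A breadth-first search from s0 reaches an accepting state first via the path s0 → s4 → s7 → s6 on input aba.
No string of length < 3 is accepted (BFS exhausts all shorter strings without reaching an accepting state), and aba is the lexicographically least accepting string of length 3.

aba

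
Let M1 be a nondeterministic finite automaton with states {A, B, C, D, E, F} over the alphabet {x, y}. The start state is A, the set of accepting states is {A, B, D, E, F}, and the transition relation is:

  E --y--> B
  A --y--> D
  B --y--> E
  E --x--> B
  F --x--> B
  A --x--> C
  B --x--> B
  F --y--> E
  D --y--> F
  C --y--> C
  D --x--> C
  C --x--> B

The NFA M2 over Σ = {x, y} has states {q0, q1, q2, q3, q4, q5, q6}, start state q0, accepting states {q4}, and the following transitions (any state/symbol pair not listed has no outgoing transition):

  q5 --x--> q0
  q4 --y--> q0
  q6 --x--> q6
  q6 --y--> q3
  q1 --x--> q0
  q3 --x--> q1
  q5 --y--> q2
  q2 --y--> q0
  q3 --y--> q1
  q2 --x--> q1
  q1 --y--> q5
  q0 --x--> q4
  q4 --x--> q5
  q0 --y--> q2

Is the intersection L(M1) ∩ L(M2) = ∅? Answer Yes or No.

The string xyx is accepted by both M1 and M2.
Hence L(M1) ∩ L(M2) ≠ ∅.

No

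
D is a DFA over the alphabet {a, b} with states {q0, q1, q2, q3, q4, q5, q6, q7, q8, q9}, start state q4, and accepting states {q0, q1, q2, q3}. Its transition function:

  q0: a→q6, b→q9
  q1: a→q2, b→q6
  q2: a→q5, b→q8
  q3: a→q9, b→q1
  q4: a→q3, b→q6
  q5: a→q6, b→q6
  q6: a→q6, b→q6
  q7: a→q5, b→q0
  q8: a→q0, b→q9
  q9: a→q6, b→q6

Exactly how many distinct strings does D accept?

4

The useful subgraph on states {q0, q1, q2, q3, q4, q8} is acyclic, so L(D) is finite; the longest accepting path visits 6 useful states, giving maximum string length 5.
Counting accepting paths from q4 by length: 1 of length 1, 1 of length 2, 1 of length 3, 1 of length 5. Total 4.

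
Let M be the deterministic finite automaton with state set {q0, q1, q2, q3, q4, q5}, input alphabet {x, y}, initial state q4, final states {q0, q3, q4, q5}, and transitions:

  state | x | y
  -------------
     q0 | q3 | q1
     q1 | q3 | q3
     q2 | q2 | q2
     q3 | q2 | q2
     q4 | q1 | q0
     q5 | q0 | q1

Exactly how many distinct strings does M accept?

7

The useful subgraph on states {q0, q1, q3, q4} is acyclic, so L(M) is finite; the longest accepting path visits 4 useful states, giving maximum string length 3.
Counting accepting paths from q4 by length: 1 of length 0, 1 of length 1, 3 of length 2, 2 of length 3. Total 7.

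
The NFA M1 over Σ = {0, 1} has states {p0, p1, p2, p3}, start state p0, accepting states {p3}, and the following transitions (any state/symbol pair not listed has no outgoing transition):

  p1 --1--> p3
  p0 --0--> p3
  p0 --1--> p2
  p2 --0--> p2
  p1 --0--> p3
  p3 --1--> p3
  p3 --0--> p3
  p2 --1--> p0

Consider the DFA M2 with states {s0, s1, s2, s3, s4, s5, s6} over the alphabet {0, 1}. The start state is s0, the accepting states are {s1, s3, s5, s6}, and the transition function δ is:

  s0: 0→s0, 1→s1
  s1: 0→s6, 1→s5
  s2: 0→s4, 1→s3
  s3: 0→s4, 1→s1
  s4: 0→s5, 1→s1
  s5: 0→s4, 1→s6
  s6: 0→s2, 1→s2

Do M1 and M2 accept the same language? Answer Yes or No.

No

The string 0 is accepted by M1 but rejected by M2.
So L(M1) ≠ L(M2).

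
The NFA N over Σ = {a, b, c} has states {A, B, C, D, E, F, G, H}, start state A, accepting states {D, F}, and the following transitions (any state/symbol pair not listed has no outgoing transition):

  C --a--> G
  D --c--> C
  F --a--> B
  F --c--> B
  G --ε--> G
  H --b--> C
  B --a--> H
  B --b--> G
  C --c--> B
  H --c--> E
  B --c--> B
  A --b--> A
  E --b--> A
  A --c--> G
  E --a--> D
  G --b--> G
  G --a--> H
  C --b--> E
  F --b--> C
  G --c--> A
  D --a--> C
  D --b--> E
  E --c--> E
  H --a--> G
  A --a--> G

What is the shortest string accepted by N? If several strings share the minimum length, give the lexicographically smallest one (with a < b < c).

A breadth-first search from A reaches an accepting state first via the path A → G → H → E → D on input aaca.
No string of length < 4 is accepted (BFS exhausts all shorter strings without reaching an accepting state), and aaca is the lexicographically least accepting string of length 4.

aaca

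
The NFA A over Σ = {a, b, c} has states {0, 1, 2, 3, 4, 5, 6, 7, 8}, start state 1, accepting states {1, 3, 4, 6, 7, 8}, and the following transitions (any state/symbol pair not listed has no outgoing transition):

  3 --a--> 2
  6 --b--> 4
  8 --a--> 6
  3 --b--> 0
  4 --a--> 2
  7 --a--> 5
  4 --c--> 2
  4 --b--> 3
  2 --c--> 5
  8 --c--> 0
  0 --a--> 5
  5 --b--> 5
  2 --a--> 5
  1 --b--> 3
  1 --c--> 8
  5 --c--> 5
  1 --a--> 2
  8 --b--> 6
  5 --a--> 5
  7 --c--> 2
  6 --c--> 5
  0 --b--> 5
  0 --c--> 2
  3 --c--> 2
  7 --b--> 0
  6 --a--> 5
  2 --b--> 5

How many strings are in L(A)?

9

The useful subgraph on states {1, 3, 4, 6, 8} is acyclic, so L(A) is finite; the longest accepting path visits 5 useful states, giving maximum string length 4.
Counting accepting paths from 1 by length: 1 of length 0, 2 of length 1, 2 of length 2, 2 of length 3, 2 of length 4. Total 9.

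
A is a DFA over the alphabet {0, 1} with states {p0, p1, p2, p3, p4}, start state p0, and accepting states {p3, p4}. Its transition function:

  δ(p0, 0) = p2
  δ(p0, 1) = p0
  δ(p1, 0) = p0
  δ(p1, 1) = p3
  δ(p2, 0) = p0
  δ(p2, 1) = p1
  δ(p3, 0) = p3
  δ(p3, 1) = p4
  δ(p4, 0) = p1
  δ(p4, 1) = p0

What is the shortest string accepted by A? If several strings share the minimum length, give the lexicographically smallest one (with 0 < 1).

A breadth-first search from p0 reaches an accepting state first via the path p0 → p2 → p1 → p3 on input 011.
No string of length < 3 is accepted (BFS exhausts all shorter strings without reaching an accepting state), and 011 is the lexicographically least accepting string of length 3.

011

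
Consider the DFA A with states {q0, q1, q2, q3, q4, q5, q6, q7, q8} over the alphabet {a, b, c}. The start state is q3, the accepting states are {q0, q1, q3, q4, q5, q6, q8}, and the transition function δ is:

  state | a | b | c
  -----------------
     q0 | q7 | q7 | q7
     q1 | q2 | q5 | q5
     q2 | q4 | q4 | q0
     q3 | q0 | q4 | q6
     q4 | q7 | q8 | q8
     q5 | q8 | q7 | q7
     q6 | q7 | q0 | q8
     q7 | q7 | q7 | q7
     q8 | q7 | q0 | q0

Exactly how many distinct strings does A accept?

The useful subgraph on states {q0, q3, q4, q6, q8} is acyclic, so L(A) is finite; the longest accepting path visits 4 useful states, giving maximum string length 3.
Counting accepting paths from q3 by length: 1 of length 0, 3 of length 1, 4 of length 2, 6 of length 3. Total 14.

14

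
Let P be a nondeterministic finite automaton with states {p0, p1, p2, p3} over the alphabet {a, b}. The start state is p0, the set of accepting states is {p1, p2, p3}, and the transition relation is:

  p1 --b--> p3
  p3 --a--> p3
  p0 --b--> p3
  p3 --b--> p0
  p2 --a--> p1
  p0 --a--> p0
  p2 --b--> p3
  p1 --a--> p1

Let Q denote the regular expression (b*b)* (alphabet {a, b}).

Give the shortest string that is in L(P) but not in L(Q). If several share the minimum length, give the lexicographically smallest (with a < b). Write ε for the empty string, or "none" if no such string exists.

The string ab is accepted by P but not by Q.
No shorter string lies in the difference, and ab is the lexicographically first length-2 string in L(P) \ L(Q).

ab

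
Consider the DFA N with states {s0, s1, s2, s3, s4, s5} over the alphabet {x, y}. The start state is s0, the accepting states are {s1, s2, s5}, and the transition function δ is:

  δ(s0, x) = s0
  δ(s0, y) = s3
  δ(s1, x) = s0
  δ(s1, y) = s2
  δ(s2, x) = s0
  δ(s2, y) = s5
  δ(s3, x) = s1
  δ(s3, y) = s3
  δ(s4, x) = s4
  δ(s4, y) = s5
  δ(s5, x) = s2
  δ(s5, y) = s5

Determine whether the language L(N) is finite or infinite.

infinite

State s0 is reachable from the start and can reach an accepting state, and it lies on the cycle s0 → s0.
Traversing that cycle any number of times yields accepted strings of unbounded length, so the language is infinite.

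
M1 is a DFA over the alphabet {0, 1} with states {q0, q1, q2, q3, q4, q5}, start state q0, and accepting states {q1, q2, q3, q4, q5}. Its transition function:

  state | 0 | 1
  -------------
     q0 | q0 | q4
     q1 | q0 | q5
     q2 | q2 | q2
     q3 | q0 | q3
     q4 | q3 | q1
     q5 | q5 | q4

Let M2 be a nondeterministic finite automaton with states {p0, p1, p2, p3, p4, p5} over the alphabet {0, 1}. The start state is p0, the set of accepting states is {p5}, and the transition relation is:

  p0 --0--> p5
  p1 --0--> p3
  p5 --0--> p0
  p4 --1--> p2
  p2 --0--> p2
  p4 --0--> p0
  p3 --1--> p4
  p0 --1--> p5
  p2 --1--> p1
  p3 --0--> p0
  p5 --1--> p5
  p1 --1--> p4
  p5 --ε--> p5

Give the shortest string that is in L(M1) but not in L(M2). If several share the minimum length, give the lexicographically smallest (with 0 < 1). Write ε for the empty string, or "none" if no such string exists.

10

The string 10 is accepted by M1 but not by M2.
No shorter string lies in the difference, and 10 is the lexicographically first length-2 string in L(M1) \ L(M2).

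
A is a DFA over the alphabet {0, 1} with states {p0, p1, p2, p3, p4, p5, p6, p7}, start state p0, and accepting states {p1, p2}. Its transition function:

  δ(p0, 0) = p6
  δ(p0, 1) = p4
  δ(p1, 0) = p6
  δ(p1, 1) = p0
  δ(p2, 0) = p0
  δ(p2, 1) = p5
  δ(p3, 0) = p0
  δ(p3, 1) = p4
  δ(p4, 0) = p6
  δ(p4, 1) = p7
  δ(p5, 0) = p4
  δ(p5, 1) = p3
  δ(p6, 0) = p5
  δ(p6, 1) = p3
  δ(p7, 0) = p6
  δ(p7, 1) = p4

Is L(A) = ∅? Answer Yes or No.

The states reachable from the start state are {p0, p3, p4, p5, p6, p7}.
None of the accepting states {p1, p2} is reachable, so no string is accepted and L(A) = ∅.

Yes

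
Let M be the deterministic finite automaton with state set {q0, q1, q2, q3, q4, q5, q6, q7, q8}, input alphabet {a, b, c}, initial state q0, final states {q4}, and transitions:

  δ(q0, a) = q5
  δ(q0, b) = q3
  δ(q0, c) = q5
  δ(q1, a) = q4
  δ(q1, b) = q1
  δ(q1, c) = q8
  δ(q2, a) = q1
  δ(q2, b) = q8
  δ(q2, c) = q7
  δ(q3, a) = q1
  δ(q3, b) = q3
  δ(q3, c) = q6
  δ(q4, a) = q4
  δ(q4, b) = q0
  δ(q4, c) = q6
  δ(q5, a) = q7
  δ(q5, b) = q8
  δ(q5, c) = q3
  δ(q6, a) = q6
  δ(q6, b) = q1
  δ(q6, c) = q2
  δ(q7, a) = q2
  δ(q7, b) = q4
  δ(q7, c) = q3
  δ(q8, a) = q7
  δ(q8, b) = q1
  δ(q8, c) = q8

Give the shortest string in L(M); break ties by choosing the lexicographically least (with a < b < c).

aab

A breadth-first search from q0 reaches an accepting state first via the path q0 → q5 → q7 → q4 on input aab.
No string of length < 3 is accepted (BFS exhausts all shorter strings without reaching an accepting state), and aab is the lexicographically least accepting string of length 3.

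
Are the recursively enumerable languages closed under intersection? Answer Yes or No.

Run the recogniser for L₁; if it accepts, run the recogniser for L₂ and accept if that accepts too. If either runs forever the input is never accepted, which is all a recogniser needs.
So the recursively enumerable languages are closed under intersection.

Yes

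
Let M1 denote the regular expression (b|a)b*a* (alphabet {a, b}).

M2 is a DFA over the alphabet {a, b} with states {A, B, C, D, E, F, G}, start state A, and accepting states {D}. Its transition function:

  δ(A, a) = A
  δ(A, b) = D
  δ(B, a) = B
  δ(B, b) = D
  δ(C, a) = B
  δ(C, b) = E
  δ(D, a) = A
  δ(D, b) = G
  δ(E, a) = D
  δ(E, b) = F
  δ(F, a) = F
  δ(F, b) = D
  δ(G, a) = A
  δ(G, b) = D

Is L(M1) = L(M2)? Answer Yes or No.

The string a is accepted by M1 but rejected by M2.
So L(M1) ≠ L(M2).

No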